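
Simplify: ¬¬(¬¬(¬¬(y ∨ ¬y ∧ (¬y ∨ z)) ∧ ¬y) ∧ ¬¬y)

False

¬¬(¬¬(¬¬(y ∨ ¬y ∧ (¬y ∨ z)) ∧ ¬y) ∧ ¬¬y)
= ¬¬(¬¬((y ∨ ¬y ∧ (¬y ∨ z)) ∧ ¬y) ∧ ¬¬y)   [double negation]
= ¬(¬((y ∨ ¬y ∧ (¬y ∨ z)) ∧ ¬y) ∨ ¬y)   [De Morgan]
= (y ∨ ¬y ∧ (¬y ∨ z)) ∧ ¬y ∧ y   [De Morgan]
= (y ∨ ¬y) ∧ ¬y ∧ y   [absorption]
= ¬y ∧ y   [complement / identity]
= False   [complement]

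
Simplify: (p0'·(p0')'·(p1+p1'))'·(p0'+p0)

(p0'·(p0')'·(p1+p1'))'·(p0'+p0)
= (p0'·(p0')')'·(p0'+p0)   [complement / identity]
= (p0+p0')·(p0'+p0)   [De Morgan]
= p0+p0'   [complement / identity]
= 1   [complement]

1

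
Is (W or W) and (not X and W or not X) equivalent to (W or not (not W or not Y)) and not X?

E1: (W or W) and (not X and W or not X)
    = (W or W) and not X   — absorption
    = W and not X   — idempotence
E2: (W or not (not W or not Y)) and not X
    = (W or W and Y) and not X   — De Morgan
    = W and not X   — absorption
Both reduce to W and not X, so they are equivalent.

Yes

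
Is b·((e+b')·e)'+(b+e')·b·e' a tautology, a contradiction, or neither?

neither

b·((e+b')·e)'+(b+e')·b·e'
= b·e'+(b+e')·b·e'
= b·e'+b·e'
= b·e'
This depends on b, e, so it is not a constant.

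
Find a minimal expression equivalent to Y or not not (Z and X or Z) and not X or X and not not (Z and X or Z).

Y or not not (Z and X or Z) and not X or X and not not (Z and X or Z)
= Y or not not (Z and X or Z)
= Y or not not Z
= Y or Z

Y or Z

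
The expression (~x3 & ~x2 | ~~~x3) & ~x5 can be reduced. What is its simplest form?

~x3 & ~x5

(~x3 & ~x2 | ~~~x3) & ~x5
= (~x3 & ~x2 | ~x3) & ~x5
= ~x3 & ~x5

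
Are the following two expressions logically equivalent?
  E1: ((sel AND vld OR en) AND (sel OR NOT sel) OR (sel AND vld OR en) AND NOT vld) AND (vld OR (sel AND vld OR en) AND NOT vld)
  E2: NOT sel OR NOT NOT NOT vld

No

E1: ((sel AND vld OR en) AND (sel OR NOT sel) OR (sel AND vld OR en) AND NOT vld) AND (vld OR (sel AND vld OR en) AND NOT vld)
    = (sel AND vld OR en OR (sel AND vld OR en) AND NOT vld) AND (vld OR (sel AND vld OR en) AND NOT vld)   — complement / identity
    = (sel AND vld OR en) AND vld OR (sel AND vld OR en) AND NOT vld   — distribution
    = sel AND vld OR en   — distribution
E2: NOT sel OR NOT NOT NOT vld
    = NOT sel OR NOT vld   — double negation
These differ: at en=0, sel=0, vld=0, E1 = 0 but E2 = 1.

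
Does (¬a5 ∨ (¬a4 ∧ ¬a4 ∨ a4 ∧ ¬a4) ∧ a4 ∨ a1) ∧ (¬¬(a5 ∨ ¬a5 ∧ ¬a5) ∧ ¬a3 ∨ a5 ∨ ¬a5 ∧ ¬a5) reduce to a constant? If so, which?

no

(¬a5 ∨ (¬a4 ∧ ¬a4 ∨ a4 ∧ ¬a4) ∧ a4 ∨ a1) ∧ (¬¬(a5 ∨ ¬a5 ∧ ¬a5) ∧ ¬a3 ∨ a5 ∨ ¬a5 ∧ ¬a5)
= (¬a5 ∨ ¬a4 ∧ a4 ∨ a1) ∧ (¬¬(a5 ∨ ¬a5 ∧ ¬a5) ∧ ¬a3 ∨ a5 ∨ ¬a5 ∧ ¬a5)   (distribution)
= (¬a5 ∨ ¬a4 ∧ a4 ∨ a1) ∧ ((a5 ∨ ¬a5 ∧ ¬a5) ∧ ¬a3 ∨ a5 ∨ ¬a5 ∧ ¬a5)   (double negation)
= (¬a5 ∨ ¬a4 ∧ a4 ∨ a1) ∧ (a5 ∨ ¬a5 ∧ ¬a5)   (absorption)
= (¬a5 ∨ ¬a4 ∧ a4 ∨ a1) ∧ (a5 ∨ ¬a5)   (idempotence)
= (¬a5 ∨ a1) ∧ (a5 ∨ ¬a5)   (complement / identity)
= ¬a5 ∨ a1   (complement / identity)
This depends on a1, a5, so it is not a constant.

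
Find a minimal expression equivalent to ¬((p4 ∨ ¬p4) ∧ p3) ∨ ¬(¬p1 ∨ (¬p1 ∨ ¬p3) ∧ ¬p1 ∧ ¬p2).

¬((p4 ∨ ¬p4) ∧ p3) ∨ ¬(¬p1 ∨ (¬p1 ∨ ¬p3) ∧ ¬p1 ∧ ¬p2)
= ¬((p4 ∨ ¬p4) ∧ p3) ∨ ¬(¬p1 ∨ ¬p1 ∧ ¬p2)   (absorption)
= ¬p3 ∨ ¬(¬p1 ∨ ¬p1 ∧ ¬p2)   (complement / identity)
= ¬p3 ∨ ¬¬p1   (absorption)
= ¬p3 ∨ p1   (double negation)

¬p3 ∨ p1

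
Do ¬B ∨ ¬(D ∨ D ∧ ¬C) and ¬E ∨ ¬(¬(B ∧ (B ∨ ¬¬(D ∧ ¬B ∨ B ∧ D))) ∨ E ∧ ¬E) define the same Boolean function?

E1: ¬B ∨ ¬(D ∨ D ∧ ¬C)
    = ¬B ∨ ¬D   — absorption
E2: ¬E ∨ ¬(¬(B ∧ (B ∨ ¬¬(D ∧ ¬B ∨ B ∧ D))) ∨ E ∧ ¬E)
    = ¬E ∨ ¬(¬(B ∧ (B ∨ D ∧ ¬B ∨ B ∧ D)) ∨ E ∧ ¬E)   — double negation
    = ¬E ∨ ¬(¬(B ∧ (B ∨ D)) ∨ E ∧ ¬E)   — distribution
    = ¬E ∨ ¬¬(B ∧ (B ∨ D))   — complement / identity
    = ¬E ∨ ¬¬B   — absorption
    = ¬E ∨ B   — double negation
These differ: at B=0, C=0, D=1, E=1, E1 = 1 but E2 = 0.

No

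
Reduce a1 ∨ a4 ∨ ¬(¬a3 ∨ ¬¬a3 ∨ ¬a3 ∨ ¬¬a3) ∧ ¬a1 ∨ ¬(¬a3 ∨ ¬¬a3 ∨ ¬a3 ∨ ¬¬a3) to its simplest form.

a1 ∨ a4

a1 ∨ a4 ∨ ¬(¬a3 ∨ ¬¬a3 ∨ ¬a3 ∨ ¬¬a3) ∧ ¬a1 ∨ ¬(¬a3 ∨ ¬¬a3 ∨ ¬a3 ∨ ¬¬a3)
= a1 ∨ a4 ∨ ¬(¬a3 ∨ ¬¬a3 ∨ ¬a3 ∨ ¬¬a3)   — absorption
= a1 ∨ a4 ∨ ¬(¬a3 ∨ ¬¬a3)   — idempotence
= a1 ∨ a4 ∨ a3 ∧ ¬a3   — De Morgan
= a1 ∨ a4   — complement / identity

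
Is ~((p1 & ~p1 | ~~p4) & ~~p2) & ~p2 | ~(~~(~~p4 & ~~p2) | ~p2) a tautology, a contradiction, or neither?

~((p1 & ~p1 | ~~p4) & ~~p2) & ~p2 | ~(~~(~~p4 & ~~p2) | ~p2)
= ~(~~p4 & ~~p2) & ~p2 | ~(~~(~~p4 & ~~p2) | ~p2)   [complement / identity]
= ~(~~p4 & ~~p2) & ~p2 | ~(~~p4 & ~~p2) & p2   [De Morgan]
= ~(~~p4 & ~~p2)   [distribution]
= ~p4 | ~p2   [De Morgan]
This depends on p2, p4, so it is not a constant.

neither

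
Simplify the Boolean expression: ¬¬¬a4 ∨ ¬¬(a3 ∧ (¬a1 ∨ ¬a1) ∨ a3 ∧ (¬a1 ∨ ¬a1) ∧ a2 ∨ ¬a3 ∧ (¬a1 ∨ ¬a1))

¬¬¬a4 ∨ ¬¬(a3 ∧ (¬a1 ∨ ¬a1) ∨ a3 ∧ (¬a1 ∨ ¬a1) ∧ a2 ∨ ¬a3 ∧ (¬a1 ∨ ¬a1))
= ¬¬¬a4 ∨ ¬¬(a3 ∧ (¬a1 ∨ ¬a1) ∨ ¬a3 ∧ (¬a1 ∨ ¬a1))   (absorption)
= ¬¬¬a4 ∨ ¬¬(¬a1 ∨ ¬a1)   (distribution)
= ¬a4 ∨ ¬¬(¬a1 ∨ ¬a1)   (double negation)
= ¬a4 ∨ ¬¬¬a1   (idempotence)
= ¬a4 ∨ ¬a1   (double negation)

¬a4 ∨ ¬a1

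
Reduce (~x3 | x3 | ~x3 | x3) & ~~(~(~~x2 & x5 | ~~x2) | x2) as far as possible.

(~x3 | x3 | ~x3 | x3) & ~~(~(~~x2 & x5 | ~~x2) | x2)
= (~x3 | x3) & ~~(~(~~x2 & x5 | ~~x2) | x2)   — idempotence
= ~~(~(~~x2 & x5 | ~~x2) | x2)   — complement / identity
= ~~(~~~x2 | x2)   — absorption
= ~~(~x2 | x2)   — double negation
= ~x2 | x2   — double negation
= 1   — complement

1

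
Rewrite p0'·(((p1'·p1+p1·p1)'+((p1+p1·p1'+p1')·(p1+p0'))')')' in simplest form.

p0'·p1'

p0'·(((p1'·p1+p1·p1)'+((p1+p1·p1'+p1')·(p1+p0'))')')'
= p0'·((p1'·p1+p1·p1)·(p1+p1·p1'+p1')·(p1+p0'))'
= p0'·((p1'·p1+p1·p1)·(p1+p1')·(p1+p0'))'
= p0'·(p1·(p1+p1')·(p1+p0'))'
= p0'·(p1·(p1+p0'))'
= p0'·p1'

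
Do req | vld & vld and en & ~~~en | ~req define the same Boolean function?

No

E1: req | vld & vld
    = req | vld   — idempotence
E2: en & ~~~en | ~req
    = en & ~en | ~req   — double negation
    = ~req   — complement / identity
These differ: at en=0, req=0, vld=0, E1 = 0 but E2 = 1.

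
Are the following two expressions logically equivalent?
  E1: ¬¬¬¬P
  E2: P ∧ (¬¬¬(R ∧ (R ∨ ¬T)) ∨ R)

E1: ¬¬¬¬P
    = ¬¬P   [double negation]
    = P   [double negation]
E2: P ∧ (¬¬¬(R ∧ (R ∨ ¬T)) ∨ R)
    = P ∧ (¬¬¬R ∨ R)   [absorption]
    = P ∧ (¬R ∨ R)   [double negation]
    = P   [complement / identity]
Both reduce to P, so they are equivalent.

Yes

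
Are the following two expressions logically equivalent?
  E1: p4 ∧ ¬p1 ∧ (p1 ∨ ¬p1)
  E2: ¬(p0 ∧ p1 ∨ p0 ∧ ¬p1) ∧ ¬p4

E1: p4 ∧ ¬p1 ∧ (p1 ∨ ¬p1)
    = p4 ∧ ¬p1
E2: ¬(p0 ∧ p1 ∨ p0 ∧ ¬p1) ∧ ¬p4
    = ¬p0 ∧ ¬p4
These differ: at p0=0, p1=0, p4=0, E1 = 0 but E2 = 1.

No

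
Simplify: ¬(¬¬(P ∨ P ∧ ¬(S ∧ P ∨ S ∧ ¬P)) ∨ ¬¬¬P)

¬(¬¬(P ∨ P ∧ ¬(S ∧ P ∨ S ∧ ¬P)) ∨ ¬¬¬P)
= ¬(¬¬(P ∨ P ∧ ¬(S ∧ P ∨ S ∧ ¬P)) ∨ ¬P)   [double negation]
= ¬(¬¬(P ∨ P ∧ ¬S) ∨ ¬P)   [distribution]
= ¬(¬¬P ∨ ¬P)   [absorption]
= ¬P ∧ P   [De Morgan]
= False   [complement]

False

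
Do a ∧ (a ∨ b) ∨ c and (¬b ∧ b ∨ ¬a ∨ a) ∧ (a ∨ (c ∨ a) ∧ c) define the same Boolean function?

Yes

E1: a ∧ (a ∨ b) ∨ c
    = a ∨ c   (absorption)
E2: (¬b ∧ b ∨ ¬a ∨ a) ∧ (a ∨ (c ∨ a) ∧ c)
    = (¬a ∨ a) ∧ (a ∨ (c ∨ a) ∧ c)   (complement / identity)
    = a ∨ (c ∨ a) ∧ c   (complement / identity)
    = a ∨ c   (absorption)
Both reduce to a ∨ c, so they are equivalent.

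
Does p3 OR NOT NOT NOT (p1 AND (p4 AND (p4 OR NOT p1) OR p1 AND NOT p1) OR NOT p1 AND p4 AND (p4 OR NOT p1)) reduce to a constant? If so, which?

p3 OR NOT NOT NOT (p1 AND (p4 AND (p4 OR NOT p1) OR p1 AND NOT p1) OR NOT p1 AND p4 AND (p4 OR NOT p1))
= p3 OR NOT NOT NOT (p1 AND p4 AND (p4 OR NOT p1) OR NOT p1 AND p4 AND (p4 OR NOT p1))   — complement / identity
= p3 OR NOT NOT NOT (p4 AND (p4 OR NOT p1))   — distribution
= p3 OR NOT NOT NOT p4   — absorption
= p3 OR NOT p4   — double negation
This depends on p3, p4, so it is not a constant.

no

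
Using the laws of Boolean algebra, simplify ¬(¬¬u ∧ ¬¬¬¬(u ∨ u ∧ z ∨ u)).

¬u

¬(¬¬u ∧ ¬¬¬¬(u ∨ u ∧ z ∨ u))
= ¬(¬¬u ∧ ¬¬(u ∨ u ∧ z ∨ u))   (double negation)
= ¬u ∨ ¬(u ∨ u ∧ z ∨ u)   (De Morgan)
= ¬u ∨ ¬(u ∨ u)   (absorption)
= ¬u ∨ ¬u   (idempotence)
= ¬u   (idempotence)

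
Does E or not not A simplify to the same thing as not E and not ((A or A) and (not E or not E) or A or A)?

No

E1: E or not not A
    = E or A   (double negation)
E2: not E and not ((A or A) and (not E or not E) or A or A)
    = not E and not ((A or A) and not E or A or A)   (idempotence)
    = not E and not (A or A)   (absorption)
    = not E and not A   (idempotence)
These differ: at A=1, E=1, E1 = 1 but E2 = 0.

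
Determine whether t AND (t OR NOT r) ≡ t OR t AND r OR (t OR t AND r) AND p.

Yes

E1: t AND (t OR NOT r)
    = t   [absorption]
E2: t OR t AND r OR (t OR t AND r) AND p
    = t OR t AND r   [absorption]
    = t   [absorption]
Both reduce to t, so they are equivalent.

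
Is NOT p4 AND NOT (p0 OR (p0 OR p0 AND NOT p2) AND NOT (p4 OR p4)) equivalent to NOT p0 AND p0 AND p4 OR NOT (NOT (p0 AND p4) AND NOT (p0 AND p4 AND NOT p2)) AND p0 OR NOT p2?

E1: NOT p4 AND NOT (p0 OR (p0 OR p0 AND NOT p2) AND NOT (p4 OR p4))
    = NOT p4 AND NOT (p0 OR (p0 OR p0 AND NOT p2) AND NOT p4)   (idempotence)
    = NOT p4 AND NOT (p0 OR p0 AND NOT p4)   (absorption)
    = NOT p4 AND NOT p0   (absorption)
E2: NOT p0 AND p0 AND p4 OR NOT (NOT (p0 AND p4) AND NOT (p0 AND p4 AND NOT p2)) AND p0 OR NOT p2
    = NOT p0 AND p0 AND p4 OR (p0 AND p4 OR p0 AND p4 AND NOT p2) AND p0 OR NOT p2   (De Morgan)
    = NOT p0 AND p0 AND p4 OR p0 AND p4 AND p0 OR NOT p2   (absorption)
    = p0 AND p4 OR NOT p2   (distribution)
These differ: at p0=1, p2=0, p4=1, E1 = 0 but E2 = 1.

No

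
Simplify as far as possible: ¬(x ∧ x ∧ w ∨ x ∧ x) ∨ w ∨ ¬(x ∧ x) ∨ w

¬x ∨ w

¬(x ∧ x ∧ w ∨ x ∧ x) ∨ w ∨ ¬(x ∧ x) ∨ w
= ¬(x ∧ x) ∨ w ∨ ¬(x ∧ x) ∨ w   (absorption)
= ¬(x ∧ x) ∨ w   (idempotence)
= ¬x ∨ w   (idempotence)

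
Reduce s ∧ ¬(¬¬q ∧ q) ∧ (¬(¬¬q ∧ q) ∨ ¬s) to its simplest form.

s ∧ ¬(¬¬q ∧ q) ∧ (¬(¬¬q ∧ q) ∨ ¬s)
= s ∧ ¬(¬¬q ∧ q)   — absorption
= s ∧ ¬(q ∧ q)   — double negation
= s ∧ ¬q   — idempotence

s ∧ ¬q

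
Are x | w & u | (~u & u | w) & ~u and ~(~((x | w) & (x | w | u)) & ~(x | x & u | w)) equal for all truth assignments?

Yes

E1: x | w & u | (~u & u | w) & ~u
    = x | w & u | w & ~u   [complement / identity]
    = x | w   [distribution]
E2: ~(~((x | w) & (x | w | u)) & ~(x | x & u | w))
    = ~(~(x | w) & ~(x | x & u | w))   [absorption]
    = ~(~(x | w) & ~(x | w))   [absorption]
    = ~~(x | w)   [idempotence]
    = x | w   [double negation]
Both reduce to x | w, so they are equivalent.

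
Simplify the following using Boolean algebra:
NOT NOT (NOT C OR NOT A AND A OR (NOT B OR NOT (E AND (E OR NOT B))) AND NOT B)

NOT C OR NOT B

NOT NOT (NOT C OR NOT A AND A OR (NOT B OR NOT (E AND (E OR NOT B))) AND NOT B)
= NOT NOT (NOT C OR NOT A AND A OR (NOT B OR NOT E) AND NOT B)
= NOT NOT (NOT C OR (NOT B OR NOT E) AND NOT B)
= NOT NOT (NOT C OR NOT B)
= NOT C OR NOT B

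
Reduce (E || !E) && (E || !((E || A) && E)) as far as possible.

true

(E || !E) && (E || !((E || A) && E))
= (E || !E) && (E || !E)   (absorption)
= E || !E   (idempotence)
= true   (complement)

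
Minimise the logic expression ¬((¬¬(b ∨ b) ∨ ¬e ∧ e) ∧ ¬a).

¬((¬¬(b ∨ b) ∨ ¬e ∧ e) ∧ ¬a)
= ¬(¬¬(b ∨ b) ∧ ¬a)   — complement / identity
= ¬(b ∨ b) ∨ a   — De Morgan
= ¬b ∨ a   — idempotence

¬b ∨ a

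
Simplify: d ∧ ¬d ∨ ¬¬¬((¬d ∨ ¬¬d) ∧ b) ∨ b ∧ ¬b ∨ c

d ∧ ¬d ∨ ¬¬¬((¬d ∨ ¬¬d) ∧ b) ∨ b ∧ ¬b ∨ c
= d ∧ ¬d ∨ ¬¬¬((¬d ∨ d) ∧ b) ∨ b ∧ ¬b ∨ c   (double negation)
= d ∧ ¬d ∨ ¬¬¬((¬d ∨ d) ∧ b) ∨ c   (complement / identity)
= ¬¬¬((¬d ∨ d) ∧ b) ∨ c   (complement / identity)
= ¬¬¬b ∨ c   (complement / identity)
= ¬b ∨ c   (double negation)

¬b ∨ c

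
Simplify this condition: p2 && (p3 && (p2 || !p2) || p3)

p2 && p3

p2 && (p3 && (p2 || !p2) || p3)
= p2 && (p3 || p3)   — complement / identity
= p2 && p3   — idempotence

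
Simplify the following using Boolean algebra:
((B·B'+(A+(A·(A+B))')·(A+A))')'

((B·B'+(A+(A·(A+B))')·(A+A))')'
= (((A+(A·(A+B))')·(A+A))')'
= ((A+(A·(A+B))'·A)')'
= ((A+A'·A)')'
= (A')'
= A

A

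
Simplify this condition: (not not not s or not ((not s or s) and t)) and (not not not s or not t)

(not not not s or not ((not s or s) and t)) and (not not not s or not t)
= (not not not s or not t) and (not not not s or not t)   — complement / identity
= not not not s or not t   — idempotence
= not s or not t   — double negation

not s or not t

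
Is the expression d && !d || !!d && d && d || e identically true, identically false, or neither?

neither

d && !d || !!d && d && d || e
= d && !d || !!d && d || e   [idempotence]
= d && !d || d && d || e   [double negation]
= d || e   [distribution]
This depends on d, e, so it is not a constant.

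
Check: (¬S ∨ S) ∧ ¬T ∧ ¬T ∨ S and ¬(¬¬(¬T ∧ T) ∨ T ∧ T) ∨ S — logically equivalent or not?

Yes

E1: (¬S ∨ S) ∧ ¬T ∧ ¬T ∨ S
    = ¬T ∧ ¬T ∨ S
    = ¬T ∨ S
E2: ¬(¬¬(¬T ∧ T) ∨ T ∧ T) ∨ S
    = ¬(¬T ∧ T ∨ T ∧ T) ∨ S
    = ¬T ∨ S
Both reduce to ¬T ∨ S, so they are equivalent.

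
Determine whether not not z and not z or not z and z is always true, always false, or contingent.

not not z and not z or not z and z
= z and not z or not z and z   [double negation]
= z and not z   [complement / identity]
= False   [complement]

always false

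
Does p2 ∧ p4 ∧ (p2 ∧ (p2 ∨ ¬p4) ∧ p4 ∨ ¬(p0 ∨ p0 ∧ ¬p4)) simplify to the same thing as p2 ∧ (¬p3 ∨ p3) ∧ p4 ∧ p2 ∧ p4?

E1: p2 ∧ p4 ∧ (p2 ∧ (p2 ∨ ¬p4) ∧ p4 ∨ ¬(p0 ∨ p0 ∧ ¬p4))
    = p2 ∧ p4 ∧ (p2 ∧ p4 ∨ ¬(p0 ∨ p0 ∧ ¬p4))
    = p2 ∧ p4 ∧ (p2 ∧ p4 ∨ ¬p0)
    = p2 ∧ p4
E2: p2 ∧ (¬p3 ∨ p3) ∧ p4 ∧ p2 ∧ p4
    = p2 ∧ p4 ∧ p2 ∧ p4
    = p2 ∧ p4
Both reduce to p2 ∧ p4, so they are equivalent.

Yes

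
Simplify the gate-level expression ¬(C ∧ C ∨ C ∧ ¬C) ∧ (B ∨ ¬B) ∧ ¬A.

¬(C ∧ C ∨ C ∧ ¬C) ∧ (B ∨ ¬B) ∧ ¬A
= ¬(C ∧ C ∨ C ∧ ¬C) ∧ ¬A   (complement / identity)
= ¬C ∧ ¬A   (distribution)

¬C ∧ ¬A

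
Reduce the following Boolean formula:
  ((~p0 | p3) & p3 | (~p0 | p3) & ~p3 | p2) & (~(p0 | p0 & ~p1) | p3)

((~p0 | p3) & p3 | (~p0 | p3) & ~p3 | p2) & (~(p0 | p0 & ~p1) | p3)
= ((~p0 | p3) & p3 | (~p0 | p3) & ~p3 | p2) & (~p0 | p3)
= (~p0 | p3 | p2) & (~p0 | p3)
= ~p0 | p3

~p0 | p3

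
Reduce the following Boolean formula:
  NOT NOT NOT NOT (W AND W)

W

NOT NOT NOT NOT (W AND W)
= NOT NOT (W AND W)   — double negation
= W AND W   — double negation
= W   — idempotence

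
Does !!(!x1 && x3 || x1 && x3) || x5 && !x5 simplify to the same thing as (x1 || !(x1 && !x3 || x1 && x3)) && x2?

No

E1: !!(!x1 && x3 || x1 && x3) || x5 && !x5
    = !!x3 || x5 && !x5   [distribution]
    = !!x3   [complement / identity]
    = x3   [double negation]
E2: (x1 || !(x1 && !x3 || x1 && x3)) && x2
    = (x1 || !x1) && x2   [distribution]
    = x2   [complement / identity]
These differ: at x1=1, x2=0, x3=1, x5=0, E1 = 1 but E2 = 0.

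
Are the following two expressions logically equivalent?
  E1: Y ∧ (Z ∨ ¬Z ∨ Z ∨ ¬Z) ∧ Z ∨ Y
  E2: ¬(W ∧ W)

E1: Y ∧ (Z ∨ ¬Z ∨ Z ∨ ¬Z) ∧ Z ∨ Y
    = Y ∧ (Z ∨ ¬Z) ∧ Z ∨ Y
    = Y ∧ Z ∨ Y
    = Y
E2: ¬(W ∧ W)
    = ¬W
These differ: at W=0, Y=0, Z=0, E1 = 0 but E2 = 1.

No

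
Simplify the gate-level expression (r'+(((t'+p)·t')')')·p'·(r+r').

(r'+(((t'+p)·t')')')·p'·(r+r')
= (r'+((t')')')·p'·(r+r')   (absorption)
= (r'+((t')')')·p'   (complement / identity)
= (r'+t')·p'   (double negation)

(r'+t')·p'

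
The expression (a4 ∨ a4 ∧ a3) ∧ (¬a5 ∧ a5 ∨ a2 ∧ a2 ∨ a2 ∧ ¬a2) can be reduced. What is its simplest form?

a4 ∧ a2

(a4 ∨ a4 ∧ a3) ∧ (¬a5 ∧ a5 ∨ a2 ∧ a2 ∨ a2 ∧ ¬a2)
= a4 ∧ (¬a5 ∧ a5 ∨ a2 ∧ a2 ∨ a2 ∧ ¬a2)   (absorption)
= a4 ∧ (a2 ∧ a2 ∨ a2 ∧ ¬a2)   (complement / identity)
= a4 ∧ a2   (distribution)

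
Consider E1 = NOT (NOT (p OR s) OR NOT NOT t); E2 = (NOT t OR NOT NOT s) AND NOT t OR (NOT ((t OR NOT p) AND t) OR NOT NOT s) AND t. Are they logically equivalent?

No

E1: NOT (NOT (p OR s) OR NOT NOT t)
    = (p OR s) AND NOT t   (De Morgan)
E2: (NOT t OR NOT NOT s) AND NOT t OR (NOT ((t OR NOT p) AND t) OR NOT NOT s) AND t
    = (NOT t OR NOT NOT s) AND NOT t OR (NOT t OR NOT NOT s) AND t   (absorption)
    = NOT t OR NOT NOT s   (distribution)
    = NOT t OR s   (double negation)
These differ: at p=0, s=1, t=1, E1 = 0 but E2 = 1.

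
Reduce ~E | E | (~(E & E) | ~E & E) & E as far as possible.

1

~E | E | (~(E & E) | ~E & E) & E
= ~E | E | (~E | ~E & E) & E
= ~E | E | ~E & E
= ~E | E
= 1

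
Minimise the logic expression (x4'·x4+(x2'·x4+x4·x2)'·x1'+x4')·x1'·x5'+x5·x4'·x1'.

(x4'·x4+(x2'·x4+x4·x2)'·x1'+x4')·x1'·x5'+x5·x4'·x1'
= (x4'·x4+x4'·x1'+x4')·x1'·x5'+x5·x4'·x1'
= (x4'·x1'+x4')·x1'·x5'+x5·x4'·x1'
= x4'·x1'·x5'+x5·x4'·x1'
= x4'·x1'

x4'·x1'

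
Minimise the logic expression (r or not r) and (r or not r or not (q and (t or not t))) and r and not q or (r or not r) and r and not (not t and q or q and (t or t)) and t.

r and not q

(r or not r) and (r or not r or not (q and (t or not t))) and r and not q or (r or not r) and r and not (not t and q or q and (t or t)) and t
= (r or not r) and (r or not r or not q) and r and not q or (r or not r) and r and not (not t and q or q and (t or t)) and t   [complement / identity]
= (r or not r) and r and not q or (r or not r) and r and not (not t and q or q and (t or t)) and t   [absorption]
= (r or not r) and r and not q or (r or not r) and r and not (not t and q or q and t) and t   [idempotence]
= (r or not r) and r and not q or (r or not r) and r and not q and t   [distribution]
= (r or not r) and r and not q   [absorption]
= r and not q   [complement / identity]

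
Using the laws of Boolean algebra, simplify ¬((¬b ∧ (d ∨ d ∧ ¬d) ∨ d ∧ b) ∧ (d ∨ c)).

¬d

¬((¬b ∧ (d ∨ d ∧ ¬d) ∨ d ∧ b) ∧ (d ∨ c))
= ¬((¬b ∧ d ∨ d ∧ b) ∧ (d ∨ c))   [complement / identity]
= ¬(d ∧ (d ∨ c))   [distribution]
= ¬d   [absorption]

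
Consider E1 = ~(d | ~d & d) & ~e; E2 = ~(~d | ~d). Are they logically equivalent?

E1: ~(d | ~d & d) & ~e
    = ~d & ~e   — complement / identity
E2: ~(~d | ~d)
    = ~~d   — idempotence
    = d   — double negation
These differ: at d=1, e=0, E1 = 0 but E2 = 1.

No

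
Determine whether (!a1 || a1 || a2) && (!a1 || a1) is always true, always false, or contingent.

always true

(!a1 || a1 || a2) && (!a1 || a1)
= !a1 || a1   [absorption]
= true   [complement]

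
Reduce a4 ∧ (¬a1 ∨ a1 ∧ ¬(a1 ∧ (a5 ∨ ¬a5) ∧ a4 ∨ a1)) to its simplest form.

a4 ∧ (¬a1 ∨ a1 ∧ ¬(a1 ∧ (a5 ∨ ¬a5) ∧ a4 ∨ a1))
= a4 ∧ (¬a1 ∨ a1 ∧ ¬(a1 ∧ a4 ∨ a1))   (complement / identity)
= a4 ∧ (¬a1 ∨ a1 ∧ ¬a1)   (absorption)
= a4 ∧ ¬a1   (complement / identity)

a4 ∧ ¬a1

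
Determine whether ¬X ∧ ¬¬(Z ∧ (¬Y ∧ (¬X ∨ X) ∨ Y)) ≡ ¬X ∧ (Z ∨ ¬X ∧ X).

Yes

E1: ¬X ∧ ¬¬(Z ∧ (¬Y ∧ (¬X ∨ X) ∨ Y))
    = ¬X ∧ ¬¬(Z ∧ (¬Y ∨ Y))   — complement / identity
    = ¬X ∧ ¬¬Z   — complement / identity
    = ¬X ∧ Z   — double negation
E2: ¬X ∧ (Z ∨ ¬X ∧ X)
    = ¬X ∧ Z   — complement / identity
Both reduce to ¬X ∧ Z, so they are equivalent.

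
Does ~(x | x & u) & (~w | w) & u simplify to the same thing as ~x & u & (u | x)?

Yes

E1: ~(x | x & u) & (~w | w) & u
    = ~x & (~w | w) & u   (absorption)
    = ~x & u   (complement / identity)
E2: ~x & u & (u | x)
    = ~x & u   (absorption)
Both reduce to ~x & u, so they are equivalent.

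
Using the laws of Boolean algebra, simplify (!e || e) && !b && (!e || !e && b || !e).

(!e || e) && !b && (!e || !e && b || !e)
= !b && (!e || !e && b || !e)   (complement / identity)
= !b && (!e || !e)   (absorption)
= !b && !e   (idempotence)

!b && !e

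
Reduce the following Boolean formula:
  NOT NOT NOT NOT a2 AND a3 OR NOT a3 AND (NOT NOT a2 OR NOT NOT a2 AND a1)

NOT NOT NOT NOT a2 AND a3 OR NOT a3 AND (NOT NOT a2 OR NOT NOT a2 AND a1)
= NOT NOT NOT NOT a2 AND a3 OR NOT a3 AND NOT NOT a2   [absorption]
= NOT NOT a2 AND a3 OR NOT a3 AND NOT NOT a2   [double negation]
= NOT NOT a2   [distribution]
= a2   [double negation]

a2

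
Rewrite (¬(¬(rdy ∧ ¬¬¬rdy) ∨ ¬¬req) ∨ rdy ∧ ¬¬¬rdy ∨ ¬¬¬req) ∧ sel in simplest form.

¬req ∧ sel

(¬(¬(rdy ∧ ¬¬¬rdy) ∨ ¬¬req) ∨ rdy ∧ ¬¬¬rdy ∨ ¬¬¬req) ∧ sel
= (rdy ∧ ¬¬¬rdy ∧ ¬req ∨ rdy ∧ ¬¬¬rdy ∨ ¬¬¬req) ∧ sel
= (rdy ∧ ¬¬¬rdy ∨ ¬¬¬req) ∧ sel
= (rdy ∧ ¬rdy ∨ ¬¬¬req) ∧ sel
= (rdy ∧ ¬rdy ∨ ¬req) ∧ sel
= ¬req ∧ sel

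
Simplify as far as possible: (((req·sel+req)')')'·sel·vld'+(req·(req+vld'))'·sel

(((req·sel+req)')')'·sel·vld'+(req·(req+vld'))'·sel
= (req·sel+req)'·sel·vld'+(req·(req+vld'))'·sel
= req'·sel·vld'+(req·(req+vld'))'·sel
= req'·sel·vld'+req'·sel
= req'·sel

req'·sel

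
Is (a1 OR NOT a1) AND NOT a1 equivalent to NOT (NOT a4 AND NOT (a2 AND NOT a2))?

No

E1: (a1 OR NOT a1) AND NOT a1
    = NOT a1   — complement / identity
E2: NOT (NOT a4 AND NOT (a2 AND NOT a2))
    = a4 OR a2 AND NOT a2   — De Morgan
    = a4   — complement / identity
These differ: at a1=0, a2=0, a4=0, E1 = 1 but E2 = 0.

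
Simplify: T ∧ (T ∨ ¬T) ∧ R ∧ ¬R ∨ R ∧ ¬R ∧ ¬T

T ∧ (T ∨ ¬T) ∧ R ∧ ¬R ∨ R ∧ ¬R ∧ ¬T
= T ∧ R ∧ ¬R ∨ R ∧ ¬R ∧ ¬T
= R ∧ ¬R
= False

False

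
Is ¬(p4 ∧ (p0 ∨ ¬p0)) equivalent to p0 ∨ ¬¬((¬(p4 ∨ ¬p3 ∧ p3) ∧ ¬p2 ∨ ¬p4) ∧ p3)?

E1: ¬(p4 ∧ (p0 ∨ ¬p0))
    = ¬p4   [complement / identity]
E2: p0 ∨ ¬¬((¬(p4 ∨ ¬p3 ∧ p3) ∧ ¬p2 ∨ ¬p4) ∧ p3)
    = p0 ∨ (¬(p4 ∨ ¬p3 ∧ p3) ∧ ¬p2 ∨ ¬p4) ∧ p3   [double negation]
    = p0 ∨ (¬p4 ∧ ¬p2 ∨ ¬p4) ∧ p3   [complement / identity]
    = p0 ∨ ¬p4 ∧ p3   [absorption]
These differ: at p0=1, p2=1, p3=0, p4=1, E1 = 0 but E2 = 1.

No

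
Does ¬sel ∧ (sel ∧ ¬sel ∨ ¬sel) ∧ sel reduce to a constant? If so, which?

yes, False

¬sel ∧ (sel ∧ ¬sel ∨ ¬sel) ∧ sel
= ¬sel ∧ ¬sel ∧ sel   — complement / identity
= ¬sel ∧ sel   — idempotence
= False   — complement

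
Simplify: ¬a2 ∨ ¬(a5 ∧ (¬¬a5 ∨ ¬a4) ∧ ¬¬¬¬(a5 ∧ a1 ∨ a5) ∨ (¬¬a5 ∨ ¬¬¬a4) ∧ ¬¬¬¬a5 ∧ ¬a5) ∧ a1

¬a2 ∨ ¬(a5 ∧ (¬¬a5 ∨ ¬a4) ∧ ¬¬¬¬(a5 ∧ a1 ∨ a5) ∨ (¬¬a5 ∨ ¬¬¬a4) ∧ ¬¬¬¬a5 ∧ ¬a5) ∧ a1
= ¬a2 ∨ ¬(a5 ∧ (¬¬a5 ∨ ¬a4) ∧ ¬¬¬¬(a5 ∧ a1 ∨ a5) ∨ (¬¬a5 ∨ ¬a4) ∧ ¬¬¬¬a5 ∧ ¬a5) ∧ a1   [double negation]
= ¬a2 ∨ ¬(a5 ∧ (¬¬a5 ∨ ¬a4) ∧ ¬¬¬¬a5 ∨ (¬¬a5 ∨ ¬a4) ∧ ¬¬¬¬a5 ∧ ¬a5) ∧ a1   [absorption]
= ¬a2 ∨ ¬((¬¬a5 ∨ ¬a4) ∧ ¬¬¬¬a5) ∧ a1   [distribution]
= ¬a2 ∨ ¬((¬¬a5 ∨ ¬a4) ∧ ¬¬a5) ∧ a1   [double negation]
= ¬a2 ∨ ¬¬¬a5 ∧ a1   [absorption]
= ¬a2 ∨ ¬a5 ∧ a1   [double negation]

¬a2 ∨ ¬a5 ∧ a1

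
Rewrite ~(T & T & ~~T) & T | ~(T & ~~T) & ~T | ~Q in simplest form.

~T | ~Q

~(T & T & ~~T) & T | ~(T & ~~T) & ~T | ~Q
= ~(T & ~~T) & T | ~(T & ~~T) & ~T | ~Q
= ~(T & ~~T) | ~Q
= ~(T & T) | ~Q
= ~T | ~Q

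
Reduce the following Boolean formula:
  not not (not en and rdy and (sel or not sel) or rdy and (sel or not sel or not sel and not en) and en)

rdy

not not (not en and rdy and (sel or not sel) or rdy and (sel or not sel or not sel and not en) and en)
= not not (not en and rdy and (sel or not sel) or rdy and (sel or not sel) and en)   [absorption]
= not not (rdy and (sel or not sel))   [distribution]
= rdy and (sel or not sel)   [double negation]
= rdy   [complement / identity]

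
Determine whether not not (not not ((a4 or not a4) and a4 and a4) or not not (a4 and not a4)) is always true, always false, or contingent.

contingent

not not (not not ((a4 or not a4) and a4 and a4) or not not (a4 and not a4))
= not not (not not (a4 and a4) or not not (a4 and not a4))
= not not (not not (a4 and a4) or a4 and not a4)
= not not (a4 and a4 or a4 and not a4)
= a4 and a4 or a4 and not a4
= a4
This depends on a4, so it is not a constant.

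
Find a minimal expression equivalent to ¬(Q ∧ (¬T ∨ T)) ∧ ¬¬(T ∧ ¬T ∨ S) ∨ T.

¬Q ∧ S ∨ T

¬(Q ∧ (¬T ∨ T)) ∧ ¬¬(T ∧ ¬T ∨ S) ∨ T
= ¬Q ∧ ¬¬(T ∧ ¬T ∨ S) ∨ T
= ¬Q ∧ (T ∧ ¬T ∨ S) ∨ T
= ¬Q ∧ S ∨ T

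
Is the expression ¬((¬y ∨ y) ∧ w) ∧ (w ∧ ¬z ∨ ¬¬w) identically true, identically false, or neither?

identically false

¬((¬y ∨ y) ∧ w) ∧ (w ∧ ¬z ∨ ¬¬w)
= ¬((¬y ∨ y) ∧ w) ∧ (w ∧ ¬z ∨ w)
= ¬((¬y ∨ y) ∧ w) ∧ w
= ¬w ∧ w
= False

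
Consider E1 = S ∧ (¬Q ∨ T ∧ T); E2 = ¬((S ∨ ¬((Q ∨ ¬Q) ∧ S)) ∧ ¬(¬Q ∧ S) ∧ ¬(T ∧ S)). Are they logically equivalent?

E1: S ∧ (¬Q ∨ T ∧ T)
    = S ∧ (¬Q ∨ T)   [idempotence]
E2: ¬((S ∨ ¬((Q ∨ ¬Q) ∧ S)) ∧ ¬(¬Q ∧ S) ∧ ¬(T ∧ S))
    = ¬((S ∨ ¬S) ∧ ¬(¬Q ∧ S) ∧ ¬(T ∧ S))   [complement / identity]
    = ¬(¬(¬Q ∧ S) ∧ ¬(T ∧ S))   [complement / identity]
    = ¬Q ∧ S ∨ T ∧ S   [De Morgan]
    = S ∧ (¬Q ∨ T)   [distribution]
Both reduce to S ∧ (¬Q ∨ T), so they are equivalent.

Yes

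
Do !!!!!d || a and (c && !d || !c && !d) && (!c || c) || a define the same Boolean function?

Yes

E1: !!!!!d || a
    = !!!d || a   — double negation
    = !d || a   — double negation
E2: (c && !d || !c && !d) && (!c || c) || a
    = !d && (!c || c) || a   — distribution
    = !d || a   — complement / identity
Both reduce to !d || a, so they are equivalent.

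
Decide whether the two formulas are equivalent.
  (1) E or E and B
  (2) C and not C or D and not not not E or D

E1: E or E and B
    = E   [absorption]
E2: C and not C or D and not not not E or D
    = D and not not not E or D   [complement / identity]
    = D and not E or D   [double negation]
    = D   [absorption]
These differ: at B=1, C=0, D=1, E=0, E1 = 0 but E2 = 1.

No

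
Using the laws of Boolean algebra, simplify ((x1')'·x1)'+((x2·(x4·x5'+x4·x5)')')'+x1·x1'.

((x1')'·x1)'+((x2·(x4·x5'+x4·x5)')')'+x1·x1'
= ((x1')'·x1)'+((x2·(x4·x5'+x4·x5)')')'   (complement / identity)
= ((x1')'·x1)'+((x2·x4')')'   (distribution)
= (x1·x1)'+((x2·x4')')'   (double negation)
= (x1·x1)'+x2·x4'   (double negation)
= x1'+x2·x4'   (idempotence)

x1'+x2·x4'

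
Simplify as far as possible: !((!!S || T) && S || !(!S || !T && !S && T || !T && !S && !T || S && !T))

!((!!S || T) && S || !(!S || !T && !S && T || !T && !S && !T || S && !T))
= !((!!S || T) && S || !(!S || !T && !S || S && !T))
= !((!!S || T) && S || !(!S || !T))
= !((!!S || T) && S || S && T)
= !((S || T) && S || S && T)
= !(S || S && T)
= !S

!S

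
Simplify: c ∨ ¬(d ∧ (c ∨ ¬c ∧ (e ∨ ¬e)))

c ∨ ¬(d ∧ (c ∨ ¬c ∧ (e ∨ ¬e)))
= c ∨ ¬(d ∧ (c ∨ ¬c))
= c ∨ ¬d

c ∨ ¬d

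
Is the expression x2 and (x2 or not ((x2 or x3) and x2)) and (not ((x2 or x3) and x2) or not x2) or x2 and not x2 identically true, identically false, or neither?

identically false

x2 and (x2 or not ((x2 or x3) and x2)) and (not ((x2 or x3) and x2) or not x2) or x2 and not x2
= x2 and (x2 and not x2 or not ((x2 or x3) and x2)) or x2 and not x2   — distribution
= x2 and not ((x2 or x3) and x2) or x2 and not x2   — complement / identity
= x2 and not x2 or x2 and not x2   — absorption
= x2 and not x2   — idempotence
= False   — complement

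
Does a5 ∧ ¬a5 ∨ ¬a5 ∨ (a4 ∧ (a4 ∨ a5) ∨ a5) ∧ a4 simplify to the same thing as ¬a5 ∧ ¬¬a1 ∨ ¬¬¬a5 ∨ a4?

Yes

E1: a5 ∧ ¬a5 ∨ ¬a5 ∨ (a4 ∧ (a4 ∨ a5) ∨ a5) ∧ a4
    = a5 ∧ ¬a5 ∨ ¬a5 ∨ (a4 ∨ a5) ∧ a4
    = ¬a5 ∨ (a4 ∨ a5) ∧ a4
    = ¬a5 ∨ a4
E2: ¬a5 ∧ ¬¬a1 ∨ ¬¬¬a5 ∨ a4
    = ¬a5 ∧ a1 ∨ ¬¬¬a5 ∨ a4
    = ¬a5 ∧ a1 ∨ ¬a5 ∨ a4
    = ¬a5 ∨ a4
Both reduce to ¬a5 ∨ a4, so they are equivalent.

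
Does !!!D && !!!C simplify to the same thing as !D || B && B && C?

E1: !!!D && !!!C
    = !!!D && !C   — double negation
    = !D && !C   — double negation
E2: !D || B && B && C
    = !D || B && C   — idempotence
These differ: at B=1, C=1, D=0, E1 = 0 but E2 = 1.

No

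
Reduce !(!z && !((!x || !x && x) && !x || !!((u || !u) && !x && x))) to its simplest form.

z || !x

!(!z && !((!x || !x && x) && !x || !!((u || !u) && !x && x)))
= !(!z && !((!x || !x && x) && !x || !!(!x && x)))   (complement / identity)
= z || (!x || !x && x) && !x || !!(!x && x)   (De Morgan)
= z || !x && !x || !!(!x && x)   (complement / identity)
= z || !x && !x || !x && x   (double negation)
= z || !x   (distribution)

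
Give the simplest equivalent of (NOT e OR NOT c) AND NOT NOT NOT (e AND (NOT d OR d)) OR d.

(NOT e OR NOT c) AND NOT NOT NOT (e AND (NOT d OR d)) OR d
= (NOT e OR NOT c) AND NOT NOT NOT e OR d   — complement / identity
= (NOT e OR NOT c) AND NOT e OR d   — double negation
= NOT e OR d   — absorption

NOT e OR d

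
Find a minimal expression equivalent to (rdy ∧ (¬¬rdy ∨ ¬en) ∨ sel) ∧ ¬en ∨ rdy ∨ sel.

rdy ∨ sel

(rdy ∧ (¬¬rdy ∨ ¬en) ∨ sel) ∧ ¬en ∨ rdy ∨ sel
= (rdy ∧ (rdy ∨ ¬en) ∨ sel) ∧ ¬en ∨ rdy ∨ sel   [double negation]
= (rdy ∨ sel) ∧ ¬en ∨ rdy ∨ sel   [absorption]
= rdy ∨ sel   [absorption]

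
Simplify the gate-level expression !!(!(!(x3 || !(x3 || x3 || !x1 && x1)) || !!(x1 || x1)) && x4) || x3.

!!(!(!(x3 || !(x3 || x3 || !x1 && x1)) || !!(x1 || x1)) && x4) || x3
= !!(!(!(x3 || !(x3 || x3)) || !!(x1 || x1)) && x4) || x3
= !(!(x3 || !(x3 || x3)) || !!(x1 || x1)) && x4 || x3
= !(!(x3 || !(x3 || x3)) || !!x1) && x4 || x3
= (x3 || !(x3 || x3)) && !x1 && x4 || x3
= (x3 || !x3) && !x1 && x4 || x3
= !x1 && x4 || x3

!x1 && x4 || x3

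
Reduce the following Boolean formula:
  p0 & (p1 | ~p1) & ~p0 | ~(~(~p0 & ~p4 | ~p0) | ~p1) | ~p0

~p0

p0 & (p1 | ~p1) & ~p0 | ~(~(~p0 & ~p4 | ~p0) | ~p1) | ~p0
= p0 & (p1 | ~p1) & ~p0 | ~(~~p0 | ~p1) | ~p0   — absorption
= p0 & (p1 | ~p1) & ~p0 | ~p0 & p1 | ~p0   — De Morgan
= p0 & (p1 | ~p1) & ~p0 | ~p0   — absorption
= p0 & ~p0 | ~p0   — complement / identity
= ~p0   — complement / identity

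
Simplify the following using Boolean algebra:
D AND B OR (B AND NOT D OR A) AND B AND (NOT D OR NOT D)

D AND B OR (B AND NOT D OR A) AND B AND (NOT D OR NOT D)
= D AND B OR (B AND NOT D OR A) AND B AND NOT D   [idempotence]
= D AND B OR B AND NOT D   [absorption]
= B   [distribution]

B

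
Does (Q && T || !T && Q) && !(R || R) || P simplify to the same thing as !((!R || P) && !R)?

E1: (Q && T || !T && Q) && !(R || R) || P
    = Q && !(R || R) || P   [distribution]
    = Q && !R || P   [idempotence]
E2: !((!R || P) && !R)
    = !!R   [absorption]
    = R   [double negation]
These differ: at P=0, Q=1, R=1, T=0, E1 = 0 but E2 = 1.

No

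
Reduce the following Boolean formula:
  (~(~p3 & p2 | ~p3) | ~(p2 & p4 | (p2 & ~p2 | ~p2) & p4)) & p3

p3

(~(~p3 & p2 | ~p3) | ~(p2 & p4 | (p2 & ~p2 | ~p2) & p4)) & p3
= (~(~p3 & p2 | ~p3) | ~(p2 & p4 | ~p2 & p4)) & p3   [complement / identity]
= (~~p3 | ~(p2 & p4 | ~p2 & p4)) & p3   [absorption]
= (~~p3 | ~p4) & p3   [distribution]
= (p3 | ~p4) & p3   [double negation]
= p3   [absorption]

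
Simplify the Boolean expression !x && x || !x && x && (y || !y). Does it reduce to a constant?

!x && x || !x && x && (y || !y)
= !x && x || !x && x   (complement / identity)
= !x && x   (idempotence)
= false   (complement)

false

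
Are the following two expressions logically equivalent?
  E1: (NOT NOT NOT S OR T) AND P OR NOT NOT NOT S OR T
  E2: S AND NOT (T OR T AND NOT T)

No

E1: (NOT NOT NOT S OR T) AND P OR NOT NOT NOT S OR T
    = NOT NOT NOT S OR T   — absorption
    = NOT S OR T   — double negation
E2: S AND NOT (T OR T AND NOT T)
    = S AND NOT T   — complement / identity
These differ: at P=0, S=0, T=1, E1 = 1 but E2 = 0.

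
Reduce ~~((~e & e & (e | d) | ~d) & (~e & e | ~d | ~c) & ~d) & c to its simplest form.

~~((~e & e & (e | d) | ~d) & (~e & e | ~d | ~c) & ~d) & c
= ~~((~e & e | ~d) & (~e & e | ~d | ~c) & ~d) & c   [absorption]
= ~~((~e & e | ~d) & ~d) & c   [absorption]
= ~~(~d & ~d) & c   [complement / identity]
= ~d & ~d & c   [double negation]
= ~d & c   [idempotence]

~d & c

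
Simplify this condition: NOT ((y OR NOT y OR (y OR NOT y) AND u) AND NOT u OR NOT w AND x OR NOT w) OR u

u

NOT ((y OR NOT y OR (y OR NOT y) AND u) AND NOT u OR NOT w AND x OR NOT w) OR u
= NOT ((y OR NOT y OR (y OR NOT y) AND u) AND NOT u OR NOT w) OR u   (absorption)
= NOT ((y OR NOT y) AND NOT u OR NOT w) OR u   (absorption)
= NOT (NOT u OR NOT w) OR u   (complement / identity)
= u AND w OR u   (De Morgan)
= u   (absorption)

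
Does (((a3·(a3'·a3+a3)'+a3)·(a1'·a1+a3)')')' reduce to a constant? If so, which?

yes, False

(((a3·(a3'·a3+a3)'+a3)·(a1'·a1+a3)')')'
= (((a3·a3'+a3)·(a1'·a1+a3)')')'   (complement / identity)
= ((a3·(a1'·a1+a3)')')'   (complement / identity)
= a3·(a1'·a1+a3)'   (double negation)
= a3·a3'   (complement / identity)
= 0   (complement)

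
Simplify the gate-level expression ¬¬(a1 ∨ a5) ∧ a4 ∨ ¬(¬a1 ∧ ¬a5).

a1 ∨ a5

¬¬(a1 ∨ a5) ∧ a4 ∨ ¬(¬a1 ∧ ¬a5)
= ¬¬(a1 ∨ a5) ∧ a4 ∨ a1 ∨ a5   [De Morgan]
= (a1 ∨ a5) ∧ a4 ∨ a1 ∨ a5   [double negation]
= a1 ∨ a5   [absorption]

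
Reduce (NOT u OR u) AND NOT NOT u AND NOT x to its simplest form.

(NOT u OR u) AND NOT NOT u AND NOT x
= NOT NOT u AND NOT x   [complement / identity]
= u AND NOT x   [double negation]

u AND NOT x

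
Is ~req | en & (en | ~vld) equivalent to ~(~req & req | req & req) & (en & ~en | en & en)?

E1: ~req | en & (en | ~vld)
    = ~req | en   — absorption
E2: ~(~req & req | req & req) & (en & ~en | en & en)
    = ~req & (en & ~en | en & en)   — distribution
    = ~req & en   — distribution
These differ: at en=0, req=0, vld=1, E1 = 1 but E2 = 0.

No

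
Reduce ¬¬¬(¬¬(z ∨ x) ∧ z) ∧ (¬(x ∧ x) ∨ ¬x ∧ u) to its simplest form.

¬¬¬(¬¬(z ∨ x) ∧ z) ∧ (¬(x ∧ x) ∨ ¬x ∧ u)
= ¬¬¬(¬¬(z ∨ x) ∧ z) ∧ (¬x ∨ ¬x ∧ u)
= ¬¬¬(¬¬(z ∨ x) ∧ z) ∧ ¬x
= ¬(¬¬(z ∨ x) ∧ z) ∧ ¬x
= ¬((z ∨ x) ∧ z) ∧ ¬x
= ¬z ∧ ¬x

¬z ∧ ¬x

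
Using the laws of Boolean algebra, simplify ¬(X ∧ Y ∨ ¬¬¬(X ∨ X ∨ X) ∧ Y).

¬(X ∧ Y ∨ ¬¬¬(X ∨ X ∨ X) ∧ Y)
= ¬(X ∧ Y ∨ ¬¬¬(X ∨ X) ∧ Y)   [idempotence]
= ¬(X ∧ Y ∨ ¬(X ∨ X) ∧ Y)   [double negation]
= ¬(X ∧ Y ∨ ¬X ∧ Y)   [idempotence]
= ¬Y   [distribution]

¬Y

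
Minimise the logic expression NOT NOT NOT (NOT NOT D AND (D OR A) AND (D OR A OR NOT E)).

NOT NOT NOT (NOT NOT D AND (D OR A) AND (D OR A OR NOT E))
= NOT NOT NOT (NOT NOT D AND (D OR A))   (absorption)
= NOT NOT NOT (D AND (D OR A))   (double negation)
= NOT NOT NOT D   (absorption)
= NOT D   (double negation)

NOT D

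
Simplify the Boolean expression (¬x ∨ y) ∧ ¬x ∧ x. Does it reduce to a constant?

False

(¬x ∨ y) ∧ ¬x ∧ x
= ¬x ∧ x
= False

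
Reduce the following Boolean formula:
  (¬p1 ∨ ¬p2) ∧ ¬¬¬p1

¬p1

(¬p1 ∨ ¬p2) ∧ ¬¬¬p1
= (¬p1 ∨ ¬p2) ∧ ¬p1   [double negation]
= ¬p1   [absorption]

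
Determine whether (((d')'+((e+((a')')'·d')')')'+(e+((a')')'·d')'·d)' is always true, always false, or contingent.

(((d')'+((e+((a')')'·d')')')'+(e+((a')')'·d')'·d)'
= (d'·(e+((a')')'·d')'+(e+((a')')'·d')'·d)'   [De Morgan]
= ((e+((a')')'·d')')'   [distribution]
= ((e+a'·d')')'   [double negation]
= e+a'·d'   [double negation]
This depends on a, d, e, so it is not a constant.

contingent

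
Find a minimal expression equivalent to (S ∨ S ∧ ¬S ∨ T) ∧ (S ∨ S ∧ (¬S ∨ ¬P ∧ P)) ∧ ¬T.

(S ∨ S ∧ ¬S ∨ T) ∧ (S ∨ S ∧ (¬S ∨ ¬P ∧ P)) ∧ ¬T
= (S ∨ S ∧ ¬S ∨ T) ∧ (S ∨ S ∧ ¬S) ∧ ¬T   — complement / identity
= (S ∨ S ∧ ¬S) ∧ ¬T   — absorption
= S ∧ ¬T   — complement / identity

S ∧ ¬T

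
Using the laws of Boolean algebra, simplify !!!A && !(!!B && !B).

!!!A && !(!!B && !B)
= !A && !(!!B && !B)
= !A && (!B || B)
= !A

!A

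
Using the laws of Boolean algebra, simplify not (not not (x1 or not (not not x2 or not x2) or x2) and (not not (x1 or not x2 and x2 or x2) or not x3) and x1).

not (not not (x1 or not (not not x2 or not x2) or x2) and (not not (x1 or not x2 and x2 or x2) or not x3) and x1)
= not (not not (x1 or not x2 and x2 or x2) and (not not (x1 or not x2 and x2 or x2) or not x3) and x1)
= not (not not (x1 or not x2 and x2 or x2) and x1)
= not (not not (x1 or x2) and x1)
= not ((x1 or x2) and x1)
= not x1

not x1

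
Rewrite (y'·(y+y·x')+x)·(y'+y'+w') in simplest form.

x·(y'+w')

(y'·(y+y·x')+x)·(y'+y'+w')
= (y'·y+x)·(y'+y'+w')   — absorption
= (y'·y+x)·(y'+w')   — idempotence
= x·(y'+w')   — complement / identity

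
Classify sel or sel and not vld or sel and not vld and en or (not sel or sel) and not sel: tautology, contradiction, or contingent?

tautology

sel or sel and not vld or sel and not vld and en or (not sel or sel) and not sel
= sel or sel and not vld or (not sel or sel) and not sel   (absorption)
= sel or (not sel or sel) and not sel   (absorption)
= sel or not sel   (complement / identity)
= True   (complement)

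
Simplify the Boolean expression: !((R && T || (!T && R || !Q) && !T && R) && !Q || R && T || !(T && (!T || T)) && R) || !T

!R || !T

!((R && T || (!T && R || !Q) && !T && R) && !Q || R && T || !(T && (!T || T)) && R) || !T
= !((R && T || !T && R) && !Q || R && T || !(T && (!T || T)) && R) || !T   [absorption]
= !((R && T || !T && R) && !Q || R && T || !T && R) || !T   [complement / identity]
= !(R && T || !T && R) || !T   [absorption]
= !R || !T   [distribution]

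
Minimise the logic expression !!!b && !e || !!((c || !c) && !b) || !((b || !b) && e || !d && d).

!!!b && !e || !!((c || !c) && !b) || !((b || !b) && e || !d && d)
= !!!b && !e || !!!b || !((b || !b) && e || !d && d)
= !!!b && !e || !!!b || !((b || !b) && e)
= !!!b || !((b || !b) && e)
= !!!b || !e
= !b || !e

!b || !e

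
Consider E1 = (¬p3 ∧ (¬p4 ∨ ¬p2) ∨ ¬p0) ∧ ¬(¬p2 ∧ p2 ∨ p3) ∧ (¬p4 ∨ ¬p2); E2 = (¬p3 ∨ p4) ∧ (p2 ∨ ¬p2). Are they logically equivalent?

No

E1: (¬p3 ∧ (¬p4 ∨ ¬p2) ∨ ¬p0) ∧ ¬(¬p2 ∧ p2 ∨ p3) ∧ (¬p4 ∨ ¬p2)
    = (¬p3 ∧ (¬p4 ∨ ¬p2) ∨ ¬p0) ∧ ¬p3 ∧ (¬p4 ∨ ¬p2)   [complement / identity]
    = ¬p3 ∧ (¬p4 ∨ ¬p2)   [absorption]
E2: (¬p3 ∨ p4) ∧ (p2 ∨ ¬p2)
    = ¬p3 ∨ p4   [complement / identity]
These differ: at p0=1, p2=1, p3=1, p4=1, E1 = 0 but E2 = 1.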